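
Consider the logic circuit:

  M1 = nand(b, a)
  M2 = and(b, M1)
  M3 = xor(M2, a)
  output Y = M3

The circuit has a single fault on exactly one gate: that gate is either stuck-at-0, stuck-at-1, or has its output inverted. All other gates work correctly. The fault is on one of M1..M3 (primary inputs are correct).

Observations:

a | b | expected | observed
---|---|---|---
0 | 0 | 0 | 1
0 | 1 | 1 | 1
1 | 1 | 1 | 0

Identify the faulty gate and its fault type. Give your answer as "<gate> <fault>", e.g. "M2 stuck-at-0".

M2 stuck-at-1

Fault-free values for test 1 (a=0, b=0): M1=1, M2=0, M3=0, giving Y=0. Observed 1.
Test 1: faults giving observed 1 are {M2 stuck-at-1, M2 inverted output, M3 stuck-at-1, M3 inverted output}.
Test 2 (a=0, b=1): fault-free M1=1, M2=1, M3=1 → 1; observed 1. Eliminates M2 inverted output, M3 inverted output.
Test 3 (a=1, b=1): fault-free M1=0, M2=0, M3=1 → 1; observed 0. Eliminates M3 stuck-at-1.
Only M2 stuck-at-1 is consistent with every test.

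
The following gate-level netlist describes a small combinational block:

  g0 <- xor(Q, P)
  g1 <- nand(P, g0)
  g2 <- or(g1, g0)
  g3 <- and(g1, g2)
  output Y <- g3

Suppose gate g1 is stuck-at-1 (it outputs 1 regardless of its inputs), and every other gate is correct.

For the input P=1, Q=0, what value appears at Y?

Propagate with g1 forced: g0=1, g1=1 [stuck-at-1], g2=1, g3=1.
So Y = 1. (Without the fault it would be 0.)

1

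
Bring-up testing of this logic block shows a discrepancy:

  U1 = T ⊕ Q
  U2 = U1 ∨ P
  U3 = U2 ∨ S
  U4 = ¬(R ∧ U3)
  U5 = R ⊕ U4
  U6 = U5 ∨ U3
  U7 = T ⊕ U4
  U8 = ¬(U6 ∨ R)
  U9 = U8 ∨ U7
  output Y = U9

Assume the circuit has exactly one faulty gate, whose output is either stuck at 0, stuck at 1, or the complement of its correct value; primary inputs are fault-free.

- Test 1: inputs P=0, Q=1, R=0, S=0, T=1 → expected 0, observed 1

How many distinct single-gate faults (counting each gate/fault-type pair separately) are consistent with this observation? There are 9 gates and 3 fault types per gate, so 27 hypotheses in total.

12

Fault-free: U1=0, U2=0, U3=0, U4=1, U5=1, U6=1, U7=0, U8=0, U9=0 → 0. Observed 1.
  U1: none of the 3 fault types match ✗
  U2: none of the 3 fault types match ✗
  U3: none of the 3 fault types match ✗
  U4: stuck-at-0, inverted output ✓; others ✗
  U5: stuck-at-0, inverted output ✓; others ✗
  U6: stuck-at-0, inverted output ✓; others ✗
  U7: stuck-at-1, inverted output ✓; others ✗
  U8: stuck-at-1, inverted output ✓; others ✗
  U9: stuck-at-1, inverted output ✓; others ✗
Consistent faults: {U4 stuck-at-0, U4 inverted output, U5 stuck-at-0, U5 inverted output, U6 stuck-at-0, U6 inverted output, U7 stuck-at-1, U7 inverted output, U8 stuck-at-1, U8 inverted output, U9 stuck-at-1, U9 inverted output} — 12 in all.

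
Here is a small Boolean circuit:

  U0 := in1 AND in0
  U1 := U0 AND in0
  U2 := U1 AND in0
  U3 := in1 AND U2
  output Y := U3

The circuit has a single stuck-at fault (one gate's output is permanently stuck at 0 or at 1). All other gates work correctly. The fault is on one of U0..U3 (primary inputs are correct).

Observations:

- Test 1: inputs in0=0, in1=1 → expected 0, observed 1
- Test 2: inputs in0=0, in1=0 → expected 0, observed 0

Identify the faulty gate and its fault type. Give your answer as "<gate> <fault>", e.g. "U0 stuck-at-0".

U2 stuck-at-1

Fault-free values for test 1 (in0=0, in1=1): U0=0, U1=0, U2=0, U3=0, giving Y=0. Observed 1.
Test 1: faults giving observed 1 are {U2 stuck-at-1, U3 stuck-at-1}.
Test 2 (in0=0, in1=0): fault-free U0=0, U1=0, U2=0, U3=0 → 0; observed 0. Eliminates U3 stuck-at-1.
Only U2 stuck-at-1 is consistent with every test.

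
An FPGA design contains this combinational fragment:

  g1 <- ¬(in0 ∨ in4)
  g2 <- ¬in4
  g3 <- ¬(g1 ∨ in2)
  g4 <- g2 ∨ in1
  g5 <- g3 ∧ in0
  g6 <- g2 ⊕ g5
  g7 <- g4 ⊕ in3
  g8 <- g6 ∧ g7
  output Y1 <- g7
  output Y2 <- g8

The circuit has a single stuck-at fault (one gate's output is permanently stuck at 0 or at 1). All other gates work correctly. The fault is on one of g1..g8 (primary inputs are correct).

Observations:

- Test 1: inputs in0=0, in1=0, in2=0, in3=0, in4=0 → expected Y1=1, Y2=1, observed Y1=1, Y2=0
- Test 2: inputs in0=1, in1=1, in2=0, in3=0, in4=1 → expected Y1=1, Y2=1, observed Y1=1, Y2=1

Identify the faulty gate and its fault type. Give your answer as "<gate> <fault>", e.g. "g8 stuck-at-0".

g5 stuck-at-1

Fault-free values for test 1 (in0=0, in1=0, in2=0, in3=0, in4=0): g1=1, g2=1, g3=0, g4=1, g5=0, g6=1, g7=1, g8=1, giving Y1=1, Y2=1. Observed Y1=1, Y2=0.
Test 1: faults giving observed Y1=1, Y2=0 are {g5 stuck-at-1, g6 stuck-at-0, g8 stuck-at-0}.
Test 2 (in0=1, in1=1, in2=0, in3=0, in4=1): fault-free g1=0, g2=0, g3=1, g4=1, g5=1, g6=1, g7=1, g8=1 → Y1=1, Y2=1; observed Y1=1, Y2=1. Eliminates g6 stuck-at-0, g8 stuck-at-0.
Only g5 stuck-at-1 is consistent with every test.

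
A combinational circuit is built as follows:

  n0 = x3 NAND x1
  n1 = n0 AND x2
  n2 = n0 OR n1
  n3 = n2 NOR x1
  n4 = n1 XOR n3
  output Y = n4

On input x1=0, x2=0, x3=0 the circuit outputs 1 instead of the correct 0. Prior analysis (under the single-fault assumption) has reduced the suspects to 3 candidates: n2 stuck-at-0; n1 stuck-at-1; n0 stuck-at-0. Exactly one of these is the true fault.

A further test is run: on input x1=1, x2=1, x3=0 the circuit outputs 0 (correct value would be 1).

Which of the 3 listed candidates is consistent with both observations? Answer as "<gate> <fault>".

Evaluate each candidate on input x1=1, x2=1, x3=0:
  n2 stuck-at-0: n0=1, n1=1, n2=0 [stuck-at-0], n3=0, n4=1 → 1 — eliminated
  n1 stuck-at-1: n0=1, n1=1 [stuck-at-1], n2=1, n3=0, n4=1 → 1 — eliminated
  n0 stuck-at-0: n0=0 [stuck-at-0], n1=0, n2=0, n3=0, n4=0 → 0 — matches
Only n0 stuck-at-0 reproduces the observed 0.

n0 stuck-at-0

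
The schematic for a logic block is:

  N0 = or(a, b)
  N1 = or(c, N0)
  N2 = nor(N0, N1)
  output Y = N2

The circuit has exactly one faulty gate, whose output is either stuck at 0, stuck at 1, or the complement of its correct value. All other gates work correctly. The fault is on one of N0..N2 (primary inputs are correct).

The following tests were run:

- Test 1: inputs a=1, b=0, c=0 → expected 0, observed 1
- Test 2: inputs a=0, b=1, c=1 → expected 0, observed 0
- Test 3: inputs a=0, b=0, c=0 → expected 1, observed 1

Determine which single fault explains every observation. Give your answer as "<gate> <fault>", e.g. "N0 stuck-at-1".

N0 stuck-at-0

Fault-free values for test 1 (a=1, b=0, c=0): N0=1, N1=1, N2=0, giving Y=0. Observed 1.
Test 1: faults giving observed 1 are {N0 stuck-at-0, N0 inverted output, N2 stuck-at-1, N2 inverted output}.
Test 2 (a=0, b=1, c=1): fault-free N0=1, N1=1, N2=0 → 0; observed 0. Eliminates N2 stuck-at-1, N2 inverted output.
Test 3 (a=0, b=0, c=0): fault-free N0=0, N1=0, N2=1 → 1; observed 1. Eliminates N0 inverted output.
Only N0 stuck-at-0 is consistent with every test.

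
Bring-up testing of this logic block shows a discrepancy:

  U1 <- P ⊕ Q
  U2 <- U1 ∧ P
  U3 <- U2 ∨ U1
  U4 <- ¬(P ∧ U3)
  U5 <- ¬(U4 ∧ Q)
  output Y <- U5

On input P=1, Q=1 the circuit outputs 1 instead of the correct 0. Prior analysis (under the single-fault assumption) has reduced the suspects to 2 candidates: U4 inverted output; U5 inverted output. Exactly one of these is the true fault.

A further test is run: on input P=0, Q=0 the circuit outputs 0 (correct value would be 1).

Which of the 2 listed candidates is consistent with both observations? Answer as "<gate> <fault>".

Evaluate each candidate on input P=0, Q=0:
  U4 inverted output: U1=0, U2=0, U3=0, U4=0 [inverted output], U5=1 → 1 — eliminated
  U5 inverted output: U1=0, U2=0, U3=0, U4=1, U5=0 [inverted output] → 0 — matches
Only U5 inverted output reproduces the observed 0.

U5 inverted output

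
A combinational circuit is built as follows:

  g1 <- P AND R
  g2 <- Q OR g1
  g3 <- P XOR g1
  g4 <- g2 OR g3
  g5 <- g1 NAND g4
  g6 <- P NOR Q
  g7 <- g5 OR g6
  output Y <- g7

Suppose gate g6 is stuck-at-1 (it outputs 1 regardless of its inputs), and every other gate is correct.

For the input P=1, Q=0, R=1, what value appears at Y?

Propagate with g6 forced: g1=1, g2=1, g3=0, g4=1, g5=0, g6=1 [stuck-at-1], g7=1.
So Y = 1. (Without the fault it would be 0.)

1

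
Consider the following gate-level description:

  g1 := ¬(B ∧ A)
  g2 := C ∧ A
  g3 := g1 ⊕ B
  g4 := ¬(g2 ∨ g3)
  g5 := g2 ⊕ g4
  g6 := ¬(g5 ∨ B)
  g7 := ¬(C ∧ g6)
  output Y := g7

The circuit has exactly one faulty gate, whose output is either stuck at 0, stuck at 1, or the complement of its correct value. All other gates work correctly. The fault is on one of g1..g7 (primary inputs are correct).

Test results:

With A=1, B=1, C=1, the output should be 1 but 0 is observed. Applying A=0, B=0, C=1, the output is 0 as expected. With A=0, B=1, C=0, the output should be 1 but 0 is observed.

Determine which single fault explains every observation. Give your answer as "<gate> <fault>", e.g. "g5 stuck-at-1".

Fault-free values for test 1 (A=1, B=1, C=1): g1=0, g2=1, g3=1, g4=0, g5=1, g6=0, g7=1, giving Y=1. Observed 0.
Test 1: faults giving observed 0 are {g6 stuck-at-1, g6 inverted output, g7 stuck-at-0, g7 inverted output}.
Test 2 (A=0, B=0, C=1): fault-free g1=1, g2=0, g3=1, g4=0, g5=0, g6=1, g7=0 → 0; observed 0. Eliminates g6 inverted output, g7 inverted output.
Test 3 (A=0, B=1, C=0): fault-free g1=1, g2=0, g3=0, g4=1, g5=1, g6=0, g7=1 → 1; observed 0. Eliminates g6 stuck-at-1.
Only g7 stuck-at-0 is consistent with every test.

g7 stuck-at-0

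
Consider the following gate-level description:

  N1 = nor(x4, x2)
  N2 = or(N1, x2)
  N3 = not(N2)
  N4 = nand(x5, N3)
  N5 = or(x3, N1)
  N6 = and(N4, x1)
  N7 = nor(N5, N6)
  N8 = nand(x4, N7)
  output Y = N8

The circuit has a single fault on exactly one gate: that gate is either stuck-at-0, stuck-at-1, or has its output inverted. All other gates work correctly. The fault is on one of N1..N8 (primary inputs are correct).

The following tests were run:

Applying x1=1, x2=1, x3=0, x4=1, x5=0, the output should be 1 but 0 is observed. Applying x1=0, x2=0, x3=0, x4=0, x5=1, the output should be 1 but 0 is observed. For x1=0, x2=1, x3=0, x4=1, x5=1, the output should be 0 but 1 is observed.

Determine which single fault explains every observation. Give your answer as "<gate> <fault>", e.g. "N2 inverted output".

Fault-free values for test 1 (x1=1, x2=1, x3=0, x4=1, x5=0): N1=0, N2=1, N3=0, N4=1, N5=0, N6=1, N7=0, N8=1, giving Y=1. Observed 0.
Test 1: faults giving observed 0 are {N4 stuck-at-0, N4 inverted output, N6 stuck-at-0, N6 inverted output, N7 stuck-at-1, N7 inverted output, N8 stuck-at-0, N8 inverted output}.
Test 2 (x1=0, x2=0, x3=0, x4=0, x5=1): fault-free N1=1, N2=1, N3=0, N4=1, N5=1, N6=0, N7=0, N8=1 → 1; observed 0. Eliminates N4 stuck-at-0, N4 inverted output, N6 stuck-at-0, N6 inverted output, N7 stuck-at-1, N7 inverted output.
Test 3 (x1=0, x2=1, x3=0, x4=1, x5=1): fault-free N1=0, N2=1, N3=0, N4=1, N5=0, N6=0, N7=1, N8=0 → 0; observed 1. Eliminates N8 stuck-at-0.
Only N8 inverted output is consistent with every test.

N8 inverted output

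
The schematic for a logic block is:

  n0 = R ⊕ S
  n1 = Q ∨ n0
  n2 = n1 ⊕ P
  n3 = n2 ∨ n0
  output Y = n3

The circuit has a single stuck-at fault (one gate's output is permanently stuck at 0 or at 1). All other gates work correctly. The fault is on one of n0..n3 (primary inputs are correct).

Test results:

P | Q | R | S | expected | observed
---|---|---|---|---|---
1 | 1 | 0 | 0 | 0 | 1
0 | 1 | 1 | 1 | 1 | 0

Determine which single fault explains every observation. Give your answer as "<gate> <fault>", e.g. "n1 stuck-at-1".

n1 stuck-at-0

Fault-free values for test 1 (P=1, Q=1, R=0, S=0): n0=0, n1=1, n2=0, n3=0, giving Y=0. Observed 1.
Test 1: faults giving observed 1 are {n0 stuck-at-1, n1 stuck-at-0, n2 stuck-at-1, n3 stuck-at-1}.
Test 2 (P=0, Q=1, R=1, S=1): fault-free n0=0, n1=1, n2=1, n3=1 → 1; observed 0. Eliminates n0 stuck-at-1, n2 stuck-at-1, n3 stuck-at-1.
Only n1 stuck-at-0 is consistent with every test.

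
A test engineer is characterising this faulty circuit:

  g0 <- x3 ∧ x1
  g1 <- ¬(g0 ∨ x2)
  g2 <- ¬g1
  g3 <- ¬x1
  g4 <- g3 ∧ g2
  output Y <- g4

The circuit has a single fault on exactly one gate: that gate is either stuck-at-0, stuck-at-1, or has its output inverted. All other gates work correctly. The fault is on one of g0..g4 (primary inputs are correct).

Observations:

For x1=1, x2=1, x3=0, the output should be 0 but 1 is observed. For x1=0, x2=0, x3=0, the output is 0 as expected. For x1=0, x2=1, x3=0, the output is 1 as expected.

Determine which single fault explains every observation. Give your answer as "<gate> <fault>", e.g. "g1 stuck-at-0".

Fault-free values for test 1 (x1=1, x2=1, x3=0): g0=0, g1=0, g2=1, g3=0, g4=0, giving Y=0. Observed 1.
Test 1: faults giving observed 1 are {g3 stuck-at-1, g3 inverted output, g4 stuck-at-1, g4 inverted output}.
Test 2 (x1=0, x2=0, x3=0): fault-free g0=0, g1=1, g2=0, g3=1, g4=0 → 0; observed 0. Eliminates g4 stuck-at-1, g4 inverted output.
Test 3 (x1=0, x2=1, x3=0): fault-free g0=0, g1=0, g2=1, g3=1, g4=1 → 1; observed 1. Eliminates g3 inverted output.
Only g3 stuck-at-1 is consistent with every test.

g3 stuck-at-1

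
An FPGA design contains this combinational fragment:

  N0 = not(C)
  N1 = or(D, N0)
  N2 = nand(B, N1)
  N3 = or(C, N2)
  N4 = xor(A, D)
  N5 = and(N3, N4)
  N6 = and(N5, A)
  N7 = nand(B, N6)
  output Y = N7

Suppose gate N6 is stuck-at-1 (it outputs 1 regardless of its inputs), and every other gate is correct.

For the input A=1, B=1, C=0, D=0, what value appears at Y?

Propagate with N6 forced: N0=1, N1=1, N2=0, N3=0, N4=1, N5=0, N6=1 [stuck-at-1], N7=0.
So Y = 0. (Without the fault it would be 1.)

0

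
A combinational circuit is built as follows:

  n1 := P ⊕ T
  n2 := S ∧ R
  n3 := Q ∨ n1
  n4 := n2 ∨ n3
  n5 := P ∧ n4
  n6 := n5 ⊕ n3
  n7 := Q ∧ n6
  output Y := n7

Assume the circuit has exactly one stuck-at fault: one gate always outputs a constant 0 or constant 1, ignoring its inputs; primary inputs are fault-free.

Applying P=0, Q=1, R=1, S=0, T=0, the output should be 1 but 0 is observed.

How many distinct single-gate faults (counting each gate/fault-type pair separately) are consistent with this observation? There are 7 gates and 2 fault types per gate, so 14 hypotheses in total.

Fault-free: n1=0, n2=0, n3=1, n4=1, n5=0, n6=1, n7=1 → 1. Observed 0.
  n1 stuck-at-0: output 1 ✗
  n1 stuck-at-1: output 1 ✗
  n2 stuck-at-0: output 1 ✗
  n2 stuck-at-1: output 1 ✗
  n3 stuck-at-0: output 0 ✓
  n3 stuck-at-1: output 1 ✗
  n4 stuck-at-0: output 1 ✗
  n4 stuck-at-1: output 1 ✗
  n5 stuck-at-0: output 1 ✗
  n5 stuck-at-1: output 0 ✓
  n6 stuck-at-0: output 0 ✓
  n6 stuck-at-1: output 1 ✗
  n7 stuck-at-0: output 0 ✓
  n7 stuck-at-1: output 1 ✗
Consistent faults: {n3 stuck-at-0, n5 stuck-at-1, n6 stuck-at-0, n7 stuck-at-0} — 4 in all.

4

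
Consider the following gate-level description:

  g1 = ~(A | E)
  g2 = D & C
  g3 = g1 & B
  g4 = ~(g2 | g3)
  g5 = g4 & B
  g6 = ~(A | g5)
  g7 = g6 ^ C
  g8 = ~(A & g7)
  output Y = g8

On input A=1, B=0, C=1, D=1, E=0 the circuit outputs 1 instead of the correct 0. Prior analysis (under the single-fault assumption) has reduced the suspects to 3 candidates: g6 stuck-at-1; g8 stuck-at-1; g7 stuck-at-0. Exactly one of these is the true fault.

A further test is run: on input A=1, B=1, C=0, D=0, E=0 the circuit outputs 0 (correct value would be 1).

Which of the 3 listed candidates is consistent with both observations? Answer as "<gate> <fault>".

g6 stuck-at-1

Evaluate each candidate on input A=1, B=1, C=0, D=0, E=0:
  g6 stuck-at-1: g1=0, g2=0, g3=0, g4=1, g5=1, g6=1 [stuck-at-1], g7=1, g8=0 → 0 — matches
  g8 stuck-at-1: g1=0, g2=0, g3=0, g4=1, g5=1, g6=0, g7=0, g8=1 [stuck-at-1] → 1 — eliminated
  g7 stuck-at-0: g1=0, g2=0, g3=0, g4=1, g5=1, g6=0, g7=0 [stuck-at-0], g8=1 → 1 — eliminated
Only g6 stuck-at-1 reproduces the observed 0.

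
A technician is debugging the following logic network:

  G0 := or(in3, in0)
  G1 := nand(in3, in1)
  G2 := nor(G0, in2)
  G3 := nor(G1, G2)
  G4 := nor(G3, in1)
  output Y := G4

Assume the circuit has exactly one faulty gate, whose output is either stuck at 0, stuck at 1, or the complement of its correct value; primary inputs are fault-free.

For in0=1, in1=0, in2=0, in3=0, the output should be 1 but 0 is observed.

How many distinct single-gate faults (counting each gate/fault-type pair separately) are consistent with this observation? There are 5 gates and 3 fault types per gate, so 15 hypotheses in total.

Fault-free: G0=1, G1=1, G2=0, G3=0, G4=1 → 1. Observed 0.
  G0: none of the 3 fault types match ✗
  G1: stuck-at-0, inverted output ✓; others ✗
  G2: none of the 3 fault types match ✗
  G3: stuck-at-1, inverted output ✓; others ✗
  G4: stuck-at-0, inverted output ✓; others ✗
Consistent faults: {G1 stuck-at-0, G1 inverted output, G3 stuck-at-1, G3 inverted output, G4 stuck-at-0, G4 inverted output} — 6 in all.

6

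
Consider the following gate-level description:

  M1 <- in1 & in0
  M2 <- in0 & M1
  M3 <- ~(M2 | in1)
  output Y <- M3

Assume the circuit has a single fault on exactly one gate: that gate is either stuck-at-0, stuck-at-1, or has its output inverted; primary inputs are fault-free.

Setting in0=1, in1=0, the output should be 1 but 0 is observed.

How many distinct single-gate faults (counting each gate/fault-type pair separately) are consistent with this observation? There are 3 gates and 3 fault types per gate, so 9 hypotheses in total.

6

Fault-free: M1=0, M2=0, M3=1 → 1. Observed 0.
  M1 stuck-at-0: output 1 ✗
  M1 stuck-at-1: output 0 ✓
  M1 inverted output: output 0 ✓
  M2 stuck-at-0: output 1 ✗
  M2 stuck-at-1: output 0 ✓
  M2 inverted output: output 0 ✓
  M3 stuck-at-0: output 0 ✓
  M3 stuck-at-1: output 1 ✗
  M3 inverted output: output 0 ✓
Consistent faults: {M1 stuck-at-1, M1 inverted output, M2 stuck-at-1, M2 inverted output, M3 stuck-at-0, M3 inverted output} — 6 in all.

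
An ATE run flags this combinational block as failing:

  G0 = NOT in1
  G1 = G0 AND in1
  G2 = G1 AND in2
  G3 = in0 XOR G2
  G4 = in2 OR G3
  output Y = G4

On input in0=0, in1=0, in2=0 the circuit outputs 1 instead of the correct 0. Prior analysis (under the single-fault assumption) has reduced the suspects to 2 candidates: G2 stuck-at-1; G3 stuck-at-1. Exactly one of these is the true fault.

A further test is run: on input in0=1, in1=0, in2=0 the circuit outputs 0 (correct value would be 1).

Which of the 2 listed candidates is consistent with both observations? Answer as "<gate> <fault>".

Evaluate each candidate on input in0=1, in1=0, in2=0:
  G2 stuck-at-1: G0=1, G1=0, G2=1 [stuck-at-1], G3=0, G4=0 → 0 — matches
  G3 stuck-at-1: G0=1, G1=0, G2=0, G3=1 [stuck-at-1], G4=1 → 1 — eliminated
Only G2 stuck-at-1 reproduces the observed 0.

G2 stuck-at-1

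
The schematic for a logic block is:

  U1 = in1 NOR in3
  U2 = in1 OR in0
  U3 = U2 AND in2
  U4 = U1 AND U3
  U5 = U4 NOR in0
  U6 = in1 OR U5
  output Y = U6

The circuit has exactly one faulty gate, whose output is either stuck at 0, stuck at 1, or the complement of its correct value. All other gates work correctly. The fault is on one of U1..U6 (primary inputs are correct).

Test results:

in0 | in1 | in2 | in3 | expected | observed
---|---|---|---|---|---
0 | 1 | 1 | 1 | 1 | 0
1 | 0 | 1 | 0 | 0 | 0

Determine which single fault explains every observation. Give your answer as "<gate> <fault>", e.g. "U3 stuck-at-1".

Fault-free values for test 1 (in0=0, in1=1, in2=1, in3=1): U1=0, U2=1, U3=1, U4=0, U5=1, U6=1, giving Y=1. Observed 0.
Test 1: faults giving observed 0 are {U6 stuck-at-0, U6 inverted output}.
Test 2 (in0=1, in1=0, in2=1, in3=0): fault-free U1=1, U2=1, U3=1, U4=1, U5=0, U6=0 → 0; observed 0. Eliminates U6 inverted output.
Only U6 stuck-at-0 is consistent with every test.

U6 stuck-at-0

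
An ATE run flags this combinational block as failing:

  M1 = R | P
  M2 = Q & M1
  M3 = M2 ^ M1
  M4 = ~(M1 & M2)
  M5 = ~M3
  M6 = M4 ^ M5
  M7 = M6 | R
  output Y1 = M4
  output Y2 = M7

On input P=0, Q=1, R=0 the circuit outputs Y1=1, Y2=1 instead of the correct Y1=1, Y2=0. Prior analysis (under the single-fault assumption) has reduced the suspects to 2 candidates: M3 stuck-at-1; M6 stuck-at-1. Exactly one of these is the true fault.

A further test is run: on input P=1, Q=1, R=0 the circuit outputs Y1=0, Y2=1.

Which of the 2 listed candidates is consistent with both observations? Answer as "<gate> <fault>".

M6 stuck-at-1

Evaluate each candidate on input P=1, Q=1, R=0:
  M3 stuck-at-1: M1=1, M2=1, M3=1 [stuck-at-1], M4=0, M5=0, M6=0, M7=0 → Y1=0, Y2=0 — eliminated
  M6 stuck-at-1: M1=1, M2=1, M3=0, M4=0, M5=1, M6=1 [stuck-at-1], M7=1 → Y1=0, Y2=1 — matches
Only M6 stuck-at-1 reproduces the observed Y1=0, Y2=1.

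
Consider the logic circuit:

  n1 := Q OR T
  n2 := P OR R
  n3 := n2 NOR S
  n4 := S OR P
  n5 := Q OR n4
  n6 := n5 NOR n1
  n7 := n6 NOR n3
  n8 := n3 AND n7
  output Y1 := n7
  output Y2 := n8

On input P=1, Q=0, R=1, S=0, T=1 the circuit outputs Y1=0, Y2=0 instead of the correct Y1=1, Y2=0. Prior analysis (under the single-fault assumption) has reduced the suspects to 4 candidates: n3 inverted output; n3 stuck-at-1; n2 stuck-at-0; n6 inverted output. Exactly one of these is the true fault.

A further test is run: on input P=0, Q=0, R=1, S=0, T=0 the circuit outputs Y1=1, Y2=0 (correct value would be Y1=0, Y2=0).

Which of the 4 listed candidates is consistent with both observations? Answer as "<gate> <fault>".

Evaluate each candidate on input P=0, Q=0, R=1, S=0, T=0:
  n3 inverted output: n1=0, n2=1, n3=1 [inverted output], n4=0, n5=0, n6=1, n7=0, n8=0 → Y1=0, Y2=0 — eliminated
  n3 stuck-at-1: n1=0, n2=1, n3=1 [stuck-at-1], n4=0, n5=0, n6=1, n7=0, n8=0 → Y1=0, Y2=0 — eliminated
  n2 stuck-at-0: n1=0, n2=0 [stuck-at-0], n3=1, n4=0, n5=0, n6=1, n7=0, n8=0 → Y1=0, Y2=0 — eliminated
  n6 inverted output: n1=0, n2=1, n3=0, n4=0, n5=0, n6=0 [inverted output], n7=1, n8=0 → Y1=1, Y2=0 — matches
Only n6 inverted output reproduces the observed Y1=1, Y2=0.

n6 inverted output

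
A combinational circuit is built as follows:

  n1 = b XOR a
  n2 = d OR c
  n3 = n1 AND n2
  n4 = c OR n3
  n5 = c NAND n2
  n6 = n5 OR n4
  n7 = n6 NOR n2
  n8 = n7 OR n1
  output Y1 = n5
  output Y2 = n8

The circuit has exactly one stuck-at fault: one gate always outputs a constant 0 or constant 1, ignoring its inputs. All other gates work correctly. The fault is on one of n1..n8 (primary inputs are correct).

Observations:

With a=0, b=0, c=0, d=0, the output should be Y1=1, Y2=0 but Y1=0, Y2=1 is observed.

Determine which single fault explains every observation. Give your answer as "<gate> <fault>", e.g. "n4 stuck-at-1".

Fault-free values for test 1 (a=0, b=0, c=0, d=0): n1=0, n2=0, n3=0, n4=0, n5=1, n6=1, n7=0, n8=0, giving Y1=1, Y2=0. Observed Y1=0, Y2=1.
Test 1: faults giving observed Y1=0, Y2=1 are {n5 stuck-at-0}.
Only n5 stuck-at-0 is consistent with every test.

n5 stuck-at-0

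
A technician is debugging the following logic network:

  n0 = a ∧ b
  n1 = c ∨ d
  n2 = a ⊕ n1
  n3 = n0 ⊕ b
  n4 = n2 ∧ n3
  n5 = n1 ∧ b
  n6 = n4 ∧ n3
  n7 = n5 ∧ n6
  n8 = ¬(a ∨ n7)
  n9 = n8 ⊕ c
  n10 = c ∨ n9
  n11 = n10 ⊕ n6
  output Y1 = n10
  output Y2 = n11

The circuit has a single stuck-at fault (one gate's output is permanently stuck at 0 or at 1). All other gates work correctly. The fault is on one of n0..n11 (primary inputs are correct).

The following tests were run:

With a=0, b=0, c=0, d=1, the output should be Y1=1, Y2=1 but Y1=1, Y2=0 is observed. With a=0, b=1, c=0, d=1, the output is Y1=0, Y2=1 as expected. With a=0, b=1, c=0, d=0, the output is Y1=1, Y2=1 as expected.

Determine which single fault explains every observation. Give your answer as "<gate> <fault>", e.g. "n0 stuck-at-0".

n3 stuck-at-1

Fault-free values for test 1 (a=0, b=0, c=0, d=1): n0=0, n1=1, n2=1, n3=0, n4=0, n5=0, n6=0, n7=0, n8=1, n9=1, n10=1, n11=1, giving Y1=1, Y2=1. Observed Y1=1, Y2=0.
Test 1: faults giving observed Y1=1, Y2=0 are {n0 stuck-at-1, n3 stuck-at-1, n6 stuck-at-1, n11 stuck-at-0}.
Test 2 (a=0, b=1, c=0, d=1): fault-free n0=0, n1=1, n2=1, n3=1, n4=1, n5=1, n6=1, n7=1, n8=0, n9=0, n10=0, n11=1 → Y1=0, Y2=1; observed Y1=0, Y2=1. Eliminates n0 stuck-at-1, n11 stuck-at-0.
Test 3 (a=0, b=1, c=0, d=0): fault-free n0=0, n1=0, n2=0, n3=1, n4=0, n5=0, n6=0, n7=0, n8=1, n9=1, n10=1, n11=1 → Y1=1, Y2=1; observed Y1=1, Y2=1. Eliminates n6 stuck-at-1.
Only n3 stuck-at-1 is consistent with every test.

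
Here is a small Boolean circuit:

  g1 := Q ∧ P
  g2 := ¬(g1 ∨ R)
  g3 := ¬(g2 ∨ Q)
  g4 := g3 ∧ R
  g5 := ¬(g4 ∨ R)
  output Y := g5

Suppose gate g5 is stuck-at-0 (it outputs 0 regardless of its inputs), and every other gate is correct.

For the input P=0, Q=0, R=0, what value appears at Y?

Propagate with g5 forced: g1=0, g2=1, g3=0, g4=0, g5=0 [stuck-at-0].
So Y = 0. (Without the fault it would be 1.)

0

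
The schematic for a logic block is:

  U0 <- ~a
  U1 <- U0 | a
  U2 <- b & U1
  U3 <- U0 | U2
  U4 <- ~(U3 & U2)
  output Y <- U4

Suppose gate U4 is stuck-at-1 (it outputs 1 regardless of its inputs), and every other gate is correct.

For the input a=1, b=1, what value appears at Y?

1

Propagate with U4 forced: U0=0, U1=1, U2=1, U3=1, U4=1 [stuck-at-1].
So Y = 1. (Without the fault it would be 0.)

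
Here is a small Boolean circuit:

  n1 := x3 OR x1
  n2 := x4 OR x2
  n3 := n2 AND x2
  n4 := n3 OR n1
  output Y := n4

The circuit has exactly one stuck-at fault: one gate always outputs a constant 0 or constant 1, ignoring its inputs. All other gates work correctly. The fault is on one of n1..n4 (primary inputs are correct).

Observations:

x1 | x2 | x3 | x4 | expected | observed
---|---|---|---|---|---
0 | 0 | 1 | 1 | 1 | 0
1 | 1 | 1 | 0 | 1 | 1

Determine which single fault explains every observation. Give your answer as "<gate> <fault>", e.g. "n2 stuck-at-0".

n1 stuck-at-0

Fault-free values for test 1 (x1=0, x2=0, x3=1, x4=1): n1=1, n2=1, n3=0, n4=1, giving Y=1. Observed 0.
Test 1: faults giving observed 0 are {n1 stuck-at-0, n4 stuck-at-0}.
Test 2 (x1=1, x2=1, x3=1, x4=0): fault-free n1=1, n2=1, n3=1, n4=1 → 1; observed 1. Eliminates n4 stuck-at-0.
Only n1 stuck-at-0 is consistent with every test.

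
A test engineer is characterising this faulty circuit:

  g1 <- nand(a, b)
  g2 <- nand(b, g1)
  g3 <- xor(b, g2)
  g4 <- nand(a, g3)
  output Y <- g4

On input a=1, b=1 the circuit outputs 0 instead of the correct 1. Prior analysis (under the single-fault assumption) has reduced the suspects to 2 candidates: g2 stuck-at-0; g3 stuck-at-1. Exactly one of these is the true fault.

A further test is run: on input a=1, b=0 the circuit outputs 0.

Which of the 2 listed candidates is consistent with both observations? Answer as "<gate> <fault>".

Evaluate each candidate on input a=1, b=0:
  g2 stuck-at-0: g1=1, g2=0 [stuck-at-0], g3=0, g4=1 → 1 — eliminated
  g3 stuck-at-1: g1=1, g2=1, g3=1 [stuck-at-1], g4=0 → 0 — matches
Only g3 stuck-at-1 reproduces the observed 0.

g3 stuck-at-1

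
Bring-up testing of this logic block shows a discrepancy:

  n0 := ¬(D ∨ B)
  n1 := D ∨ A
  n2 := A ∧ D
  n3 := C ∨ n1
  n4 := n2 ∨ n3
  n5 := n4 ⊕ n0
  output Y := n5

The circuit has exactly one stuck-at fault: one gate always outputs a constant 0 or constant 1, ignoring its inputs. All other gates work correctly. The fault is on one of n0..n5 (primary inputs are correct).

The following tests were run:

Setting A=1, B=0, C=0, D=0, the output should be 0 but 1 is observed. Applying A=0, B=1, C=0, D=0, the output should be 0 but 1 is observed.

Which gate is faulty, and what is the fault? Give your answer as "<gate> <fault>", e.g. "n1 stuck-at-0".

n5 stuck-at-1

Fault-free values for test 1 (A=1, B=0, C=0, D=0): n0=1, n1=1, n2=0, n3=1, n4=1, n5=0, giving Y=0. Observed 1.
Test 1: faults giving observed 1 are {n0 stuck-at-0, n1 stuck-at-0, n3 stuck-at-0, n4 stuck-at-0, n5 stuck-at-1}.
Test 2 (A=0, B=1, C=0, D=0): fault-free n0=0, n1=0, n2=0, n3=0, n4=0, n5=0 → 0; observed 1. Eliminates n0 stuck-at-0, n1 stuck-at-0, n3 stuck-at-0, n4 stuck-at-0.
Only n5 stuck-at-1 is consistent with every test.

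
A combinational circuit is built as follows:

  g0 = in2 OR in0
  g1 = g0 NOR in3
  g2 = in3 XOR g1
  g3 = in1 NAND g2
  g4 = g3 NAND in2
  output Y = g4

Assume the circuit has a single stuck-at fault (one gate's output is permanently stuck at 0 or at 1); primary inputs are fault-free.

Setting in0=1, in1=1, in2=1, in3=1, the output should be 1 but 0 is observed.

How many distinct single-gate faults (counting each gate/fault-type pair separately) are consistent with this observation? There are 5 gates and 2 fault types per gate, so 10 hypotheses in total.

Fault-free: g0=1, g1=0, g2=1, g3=0, g4=1 → 1. Observed 0.
  g0 stuck-at-0: output 1 ✗
  g0 stuck-at-1: output 1 ✗
  g1 stuck-at-0: output 1 ✗
  g1 stuck-at-1: output 0 ✓
  g2 stuck-at-0: output 0 ✓
  g2 stuck-at-1: output 1 ✗
  g3 stuck-at-0: output 1 ✗
  g3 stuck-at-1: output 0 ✓
  g4 stuck-at-0: output 0 ✓
  g4 stuck-at-1: output 1 ✗
Consistent faults: {g1 stuck-at-1, g2 stuck-at-0, g3 stuck-at-1, g4 stuck-at-0} — 4 in all.

4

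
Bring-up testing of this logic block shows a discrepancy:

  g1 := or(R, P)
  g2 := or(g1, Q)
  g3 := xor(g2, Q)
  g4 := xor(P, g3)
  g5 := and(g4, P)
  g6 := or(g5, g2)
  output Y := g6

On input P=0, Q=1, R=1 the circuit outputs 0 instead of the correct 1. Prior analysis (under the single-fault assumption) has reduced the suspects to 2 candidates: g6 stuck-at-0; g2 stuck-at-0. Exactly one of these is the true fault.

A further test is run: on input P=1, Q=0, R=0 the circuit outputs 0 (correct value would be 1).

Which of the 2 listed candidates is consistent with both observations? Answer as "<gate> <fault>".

Evaluate each candidate on input P=1, Q=0, R=0:
  g6 stuck-at-0: g1=1, g2=1, g3=1, g4=0, g5=0, g6=0 [stuck-at-0] → 0 — matches
  g2 stuck-at-0: g1=1, g2=0 [stuck-at-0], g3=0, g4=1, g5=1, g6=1 → 1 — eliminated
Only g6 stuck-at-0 reproduces the observed 0.

g6 stuck-at-0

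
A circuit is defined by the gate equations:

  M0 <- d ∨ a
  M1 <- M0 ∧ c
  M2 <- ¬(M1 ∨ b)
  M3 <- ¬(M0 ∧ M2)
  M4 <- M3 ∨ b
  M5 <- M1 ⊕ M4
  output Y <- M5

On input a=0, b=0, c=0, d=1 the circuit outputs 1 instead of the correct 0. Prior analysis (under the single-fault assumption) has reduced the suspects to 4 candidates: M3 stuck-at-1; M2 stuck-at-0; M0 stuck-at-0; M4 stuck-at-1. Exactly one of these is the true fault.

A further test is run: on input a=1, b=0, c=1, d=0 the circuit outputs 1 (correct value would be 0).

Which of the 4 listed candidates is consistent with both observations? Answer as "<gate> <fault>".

Evaluate each candidate on input a=1, b=0, c=1, d=0:
  M3 stuck-at-1: M0=1, M1=1, M2=0, M3=1 [stuck-at-1], M4=1, M5=0 → 0 — eliminated
  M2 stuck-at-0: M0=1, M1=1, M2=0 [stuck-at-0], M3=1, M4=1, M5=0 → 0 — eliminated
  M0 stuck-at-0: M0=0 [stuck-at-0], M1=0, M2=1, M3=1, M4=1, M5=1 → 1 — matches
  M4 stuck-at-1: M0=1, M1=1, M2=0, M3=1, M4=1 [stuck-at-1], M5=0 → 0 — eliminated
Only M0 stuck-at-0 reproduces the observed 1.

M0 stuck-at-0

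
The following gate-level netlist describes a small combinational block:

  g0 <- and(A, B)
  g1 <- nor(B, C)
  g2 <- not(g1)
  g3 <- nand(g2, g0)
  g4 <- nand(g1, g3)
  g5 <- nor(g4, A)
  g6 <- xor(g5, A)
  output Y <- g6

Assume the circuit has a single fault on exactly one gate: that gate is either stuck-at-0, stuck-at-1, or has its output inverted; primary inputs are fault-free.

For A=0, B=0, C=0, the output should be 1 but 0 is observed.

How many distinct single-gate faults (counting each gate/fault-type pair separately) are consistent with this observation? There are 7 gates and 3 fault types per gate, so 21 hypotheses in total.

10

Fault-free: g0=0, g1=1, g2=0, g3=1, g4=0, g5=1, g6=1 → 1. Observed 0.
  g0: none of the 3 fault types match ✗
  g1: stuck-at-0, inverted output ✓; others ✗
  g2: none of the 3 fault types match ✗
  g3: stuck-at-0, inverted output ✓; others ✗
  g4: stuck-at-1, inverted output ✓; others ✗
  g5: stuck-at-0, inverted output ✓; others ✗
  g6: stuck-at-0, inverted output ✓; others ✗
Consistent faults: {g1 stuck-at-0, g1 inverted output, g3 stuck-at-0, g3 inverted output, g4 stuck-at-1, g4 inverted output, g5 stuck-at-0, g5 inverted output, g6 stuck-at-0, g6 inverted output} — 10 in all.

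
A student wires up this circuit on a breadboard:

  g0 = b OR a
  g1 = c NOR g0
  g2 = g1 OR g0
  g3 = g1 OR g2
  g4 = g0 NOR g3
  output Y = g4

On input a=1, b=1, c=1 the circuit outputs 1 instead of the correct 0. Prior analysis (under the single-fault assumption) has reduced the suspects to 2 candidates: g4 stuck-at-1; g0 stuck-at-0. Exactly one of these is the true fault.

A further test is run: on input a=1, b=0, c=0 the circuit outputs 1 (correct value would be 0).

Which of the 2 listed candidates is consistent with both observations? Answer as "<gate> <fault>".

g4 stuck-at-1

Evaluate each candidate on input a=1, b=0, c=0:
  g4 stuck-at-1: g0=1, g1=0, g2=1, g3=1, g4=1 [stuck-at-1] → 1 — matches
  g0 stuck-at-0: g0=0 [stuck-at-0], g1=1, g2=1, g3=1, g4=0 → 0 — eliminated
Only g4 stuck-at-1 reproduces the observed 1.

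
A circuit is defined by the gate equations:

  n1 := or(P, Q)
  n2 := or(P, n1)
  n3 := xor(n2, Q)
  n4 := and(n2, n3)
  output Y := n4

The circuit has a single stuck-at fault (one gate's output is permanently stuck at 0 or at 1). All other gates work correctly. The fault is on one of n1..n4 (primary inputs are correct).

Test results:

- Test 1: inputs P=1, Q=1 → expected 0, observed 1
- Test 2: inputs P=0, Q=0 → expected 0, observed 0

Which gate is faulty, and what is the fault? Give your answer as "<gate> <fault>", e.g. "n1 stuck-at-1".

Fault-free values for test 1 (P=1, Q=1): n1=1, n2=1, n3=0, n4=0, giving Y=0. Observed 1.
Test 1: faults giving observed 1 are {n3 stuck-at-1, n4 stuck-at-1}.
Test 2 (P=0, Q=0): fault-free n1=0, n2=0, n3=0, n4=0 → 0; observed 0. Eliminates n4 stuck-at-1.
Only n3 stuck-at-1 is consistent with every test.

n3 stuck-at-1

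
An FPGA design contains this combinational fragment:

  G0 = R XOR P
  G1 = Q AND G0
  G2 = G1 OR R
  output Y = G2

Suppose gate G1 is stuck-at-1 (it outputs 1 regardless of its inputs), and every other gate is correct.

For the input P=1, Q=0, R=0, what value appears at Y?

1

Propagate with G1 forced: G0=1, G1=1 [stuck-at-1], G2=1.
So Y = 1. (Without the fault it would be 0.)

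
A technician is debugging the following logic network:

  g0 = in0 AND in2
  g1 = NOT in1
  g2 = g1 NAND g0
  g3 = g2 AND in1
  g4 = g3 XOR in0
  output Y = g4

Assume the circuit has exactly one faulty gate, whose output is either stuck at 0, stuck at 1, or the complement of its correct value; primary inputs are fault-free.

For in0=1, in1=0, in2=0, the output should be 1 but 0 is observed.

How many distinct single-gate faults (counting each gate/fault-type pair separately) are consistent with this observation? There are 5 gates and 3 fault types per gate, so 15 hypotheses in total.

Fault-free: g0=0, g1=1, g2=1, g3=0, g4=1 → 1. Observed 0.
  g0: none of the 3 fault types match ✗
  g1: none of the 3 fault types match ✗
  g2: none of the 3 fault types match ✗
  g3: stuck-at-1, inverted output ✓; others ✗
  g4: stuck-at-0, inverted output ✓; others ✗
Consistent faults: {g3 stuck-at-1, g3 inverted output, g4 stuck-at-0, g4 inverted output} — 4 in all.

4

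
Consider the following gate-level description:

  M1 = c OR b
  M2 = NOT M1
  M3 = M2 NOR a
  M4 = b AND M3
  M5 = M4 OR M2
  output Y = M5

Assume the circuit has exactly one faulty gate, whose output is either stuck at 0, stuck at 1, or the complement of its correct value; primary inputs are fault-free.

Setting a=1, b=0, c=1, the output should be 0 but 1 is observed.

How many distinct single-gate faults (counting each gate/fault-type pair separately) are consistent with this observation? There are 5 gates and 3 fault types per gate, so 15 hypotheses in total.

8

Fault-free: M1=1, M2=0, M3=0, M4=0, M5=0 → 0. Observed 1.
  M1: stuck-at-0, inverted output ✓; others ✗
  M2: stuck-at-1, inverted output ✓; others ✗
  M3: none of the 3 fault types match ✗
  M4: stuck-at-1, inverted output ✓; others ✗
  M5: stuck-at-1, inverted output ✓; others ✗
Consistent faults: {M1 stuck-at-0, M1 inverted output, M2 stuck-at-1, M2 inverted output, M4 stuck-at-1, M4 inverted output, M5 stuck-at-1, M5 inverted output} — 8 in all.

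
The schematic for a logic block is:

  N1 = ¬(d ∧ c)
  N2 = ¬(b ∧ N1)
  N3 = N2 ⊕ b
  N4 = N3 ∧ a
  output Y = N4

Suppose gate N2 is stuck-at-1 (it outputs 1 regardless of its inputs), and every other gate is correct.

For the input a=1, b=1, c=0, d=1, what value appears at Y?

0

Propagate with N2 forced: N1=1, N2=1 [stuck-at-1], N3=0, N4=0.
So Y = 0. (Without the fault it would be 1.)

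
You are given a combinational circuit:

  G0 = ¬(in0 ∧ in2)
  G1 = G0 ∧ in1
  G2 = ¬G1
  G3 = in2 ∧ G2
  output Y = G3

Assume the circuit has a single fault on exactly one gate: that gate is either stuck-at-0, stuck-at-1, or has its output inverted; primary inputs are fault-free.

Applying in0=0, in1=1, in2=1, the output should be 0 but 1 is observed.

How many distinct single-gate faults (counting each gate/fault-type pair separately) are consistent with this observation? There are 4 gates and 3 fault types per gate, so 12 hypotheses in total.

8

Fault-free: G0=1, G1=1, G2=0, G3=0 → 0. Observed 1.
  G0 stuck-at-0: output 1 ✓
  G0 stuck-at-1: output 0 ✗
  G0 inverted output: output 1 ✓
  G1 stuck-at-0: output 1 ✓
  G1 stuck-at-1: output 0 ✗
  G1 inverted output: output 1 ✓
  G2 stuck-at-0: output 0 ✗
  G2 stuck-at-1: output 1 ✓
  G2 inverted output: output 1 ✓
  G3 stuck-at-0: output 0 ✗
  G3 stuck-at-1: output 1 ✓
  G3 inverted output: output 1 ✓
Consistent faults: {G0 stuck-at-0, G0 inverted output, G1 stuck-at-0, G1 inverted output, G2 stuck-at-1, G2 inverted output, G3 stuck-at-1, G3 inverted output} — 8 in all.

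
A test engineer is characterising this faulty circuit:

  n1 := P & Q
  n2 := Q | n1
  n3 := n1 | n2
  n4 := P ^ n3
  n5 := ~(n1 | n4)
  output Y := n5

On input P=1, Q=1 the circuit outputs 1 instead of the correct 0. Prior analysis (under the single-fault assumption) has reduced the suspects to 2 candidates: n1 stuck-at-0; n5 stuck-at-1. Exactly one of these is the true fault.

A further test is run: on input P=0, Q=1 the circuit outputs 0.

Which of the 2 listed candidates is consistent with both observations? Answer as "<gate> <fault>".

n1 stuck-at-0

Evaluate each candidate on input P=0, Q=1:
  n1 stuck-at-0: n1=0 [stuck-at-0], n2=1, n3=1, n4=1, n5=0 → 0 — matches
  n5 stuck-at-1: n1=0, n2=1, n3=1, n4=1, n5=1 [stuck-at-1] → 1 — eliminated
Only n1 stuck-at-0 reproduces the observed 0.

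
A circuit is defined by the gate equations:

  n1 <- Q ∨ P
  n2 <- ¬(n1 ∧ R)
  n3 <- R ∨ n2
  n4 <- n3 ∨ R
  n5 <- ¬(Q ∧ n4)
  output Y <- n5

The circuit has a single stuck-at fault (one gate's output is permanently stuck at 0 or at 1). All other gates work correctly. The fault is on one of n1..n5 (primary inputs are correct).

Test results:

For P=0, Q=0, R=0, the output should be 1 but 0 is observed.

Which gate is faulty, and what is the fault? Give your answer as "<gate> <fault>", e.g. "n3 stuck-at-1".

n5 stuck-at-0

Fault-free values for test 1 (P=0, Q=0, R=0): n1=0, n2=1, n3=1, n4=1, n5=1, giving Y=1. Observed 0.
Test 1: faults giving observed 0 are {n5 stuck-at-0}.
Only n5 stuck-at-0 is consistent with every test.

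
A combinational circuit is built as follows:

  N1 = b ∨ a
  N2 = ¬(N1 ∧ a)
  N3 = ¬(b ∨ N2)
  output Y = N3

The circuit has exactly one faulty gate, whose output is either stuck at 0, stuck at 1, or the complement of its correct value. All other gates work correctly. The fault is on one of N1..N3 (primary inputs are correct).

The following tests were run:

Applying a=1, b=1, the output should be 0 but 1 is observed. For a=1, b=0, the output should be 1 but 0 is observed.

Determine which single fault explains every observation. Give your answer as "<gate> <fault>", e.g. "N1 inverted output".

N3 inverted output

Fault-free values for test 1 (a=1, b=1): N1=1, N2=0, N3=0, giving Y=0. Observed 1.
Test 1: faults giving observed 1 are {N3 stuck-at-1, N3 inverted output}.
Test 2 (a=1, b=0): fault-free N1=1, N2=0, N3=1 → 1; observed 0. Eliminates N3 stuck-at-1.
Only N3 inverted output is consistent with every test.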